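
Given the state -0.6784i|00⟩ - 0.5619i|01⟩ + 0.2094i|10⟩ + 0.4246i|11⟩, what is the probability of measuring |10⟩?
0.04385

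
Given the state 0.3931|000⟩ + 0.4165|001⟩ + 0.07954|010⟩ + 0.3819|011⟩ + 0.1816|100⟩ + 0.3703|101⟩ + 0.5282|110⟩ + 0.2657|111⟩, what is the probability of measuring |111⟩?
0.0706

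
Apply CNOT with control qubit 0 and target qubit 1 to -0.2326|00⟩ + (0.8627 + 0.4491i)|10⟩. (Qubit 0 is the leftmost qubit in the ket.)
-0.2326|00⟩ + (0.8627 + 0.4491i)|11⟩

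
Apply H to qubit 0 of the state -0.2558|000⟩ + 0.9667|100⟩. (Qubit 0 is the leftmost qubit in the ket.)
0.5027|000⟩ - 0.8644|100⟩

H on qubit 0 mixes each pair of kets that differ only in qubit 0: amplitudes (a, b) of (|…0…⟩, |…1…⟩) become ((a + b)/√2, (a − b)/√2). Kets absent from the input have amplitude 0.
(|000⟩, |100⟩): (a, b) = (-0.2558, 0.9667) → (0.5027, -0.8644)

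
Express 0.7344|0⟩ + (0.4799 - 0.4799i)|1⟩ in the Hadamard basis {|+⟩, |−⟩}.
(0.8586 - 0.3393i)|+⟩ + (0.18 + 0.3393i)|−⟩

With |ψ⟩ = α|0⟩ + β|1⟩, the Hadamard-basis coefficients are ⟨+|ψ⟩ = (α + β)/√2 and ⟨−|ψ⟩ = (α − β)/√2.
Here α = 0.7344, β = (0.4799 - 0.4799i): (α + β)/√2 = (0.8586 - 0.3393i), (α − β)/√2 = (0.18 + 0.3393i).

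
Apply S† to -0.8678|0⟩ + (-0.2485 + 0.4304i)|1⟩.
-0.8678|0⟩ + (0.4304 + 0.2485i)|1⟩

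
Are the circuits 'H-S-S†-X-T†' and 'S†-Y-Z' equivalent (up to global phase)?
No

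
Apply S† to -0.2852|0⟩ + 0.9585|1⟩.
-0.2852|0⟩ - 0.9585i|1⟩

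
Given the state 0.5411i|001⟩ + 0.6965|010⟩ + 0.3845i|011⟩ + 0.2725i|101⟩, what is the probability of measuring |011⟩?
0.1478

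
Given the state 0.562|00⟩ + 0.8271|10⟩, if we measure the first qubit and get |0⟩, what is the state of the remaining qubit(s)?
|0⟩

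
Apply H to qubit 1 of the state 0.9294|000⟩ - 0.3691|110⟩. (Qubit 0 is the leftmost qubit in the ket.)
0.6572|000⟩ + 0.6572|010⟩ - 0.261|100⟩ + 0.261|110⟩

H on qubit 1 mixes each pair of kets that differ only in qubit 1: amplitudes (a, b) of (|…0…⟩, |…1…⟩) become ((a + b)/√2, (a − b)/√2). Kets absent from the input have amplitude 0.
(|000⟩, |010⟩): (a, b) = (0.9294, 0) → (0.6572, 0.6572)
(|100⟩, |110⟩): (a, b) = (0, -0.3691) → (-0.261, 0.261)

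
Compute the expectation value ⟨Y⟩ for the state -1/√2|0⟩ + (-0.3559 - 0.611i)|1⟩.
0.8641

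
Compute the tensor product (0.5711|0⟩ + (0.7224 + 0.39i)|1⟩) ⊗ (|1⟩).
0.5711|01⟩ + (0.7224 + 0.39i)|11⟩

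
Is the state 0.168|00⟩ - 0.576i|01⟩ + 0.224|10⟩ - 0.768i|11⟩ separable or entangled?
Separable

Writing the state as a|00⟩ + b|01⟩ + c|10⟩ + d|11⟩, it is a product state iff ad − bc = 0.
Here (a, b, c, d) = (0.168, -0.576i, 0.224, -0.768i): ad − bc = (0.168)(-0.768i) − (-0.576i)(0.224) = 0, so the state is separable.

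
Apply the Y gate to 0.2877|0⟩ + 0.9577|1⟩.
-0.9577i|0⟩ + 0.2877i|1⟩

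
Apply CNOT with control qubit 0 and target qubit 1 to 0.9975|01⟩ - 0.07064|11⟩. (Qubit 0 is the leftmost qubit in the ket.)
0.9975|01⟩ - 0.07064|10⟩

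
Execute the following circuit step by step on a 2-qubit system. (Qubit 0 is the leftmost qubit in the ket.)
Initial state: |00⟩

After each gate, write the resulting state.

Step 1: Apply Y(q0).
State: i|10⟩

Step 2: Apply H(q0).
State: (1/√2)i|00⟩ - (1/√2)i|10⟩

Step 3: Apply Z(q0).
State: (1/√2)i|00⟩ + (1/√2)i|10⟩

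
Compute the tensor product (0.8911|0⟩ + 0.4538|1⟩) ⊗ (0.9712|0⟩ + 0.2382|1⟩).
0.8654|00⟩ + 0.2123|01⟩ + 0.4407|10⟩ + 0.1081|11⟩

amp(|b₁b₂…⟩) = product of the factor amplitudes for bits b₁, b₂, …; only kets whose every factor amplitude is nonzero survive.
|00⟩: (0.8911)(0.9712) = 0.8654
|01⟩: (0.8911)(0.2382) = 0.2123
|10⟩: (0.4538)(0.9712) = 0.4407
|11⟩: (0.4538)(0.2382) = 0.1081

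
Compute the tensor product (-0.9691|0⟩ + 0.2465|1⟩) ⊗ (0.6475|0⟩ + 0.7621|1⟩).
-0.6275|00⟩ - 0.7386|01⟩ + 0.1596|10⟩ + 0.1879|11⟩

amp(|b₁b₂…⟩) = product of the factor amplitudes for bits b₁, b₂, …; only kets whose every factor amplitude is nonzero survive.
|00⟩: (-0.9691)(0.6475) = -0.6275
|01⟩: (-0.9691)(0.7621) = -0.7386
|10⟩: (0.2465)(0.6475) = 0.1596
|11⟩: (0.2465)(0.7621) = 0.1879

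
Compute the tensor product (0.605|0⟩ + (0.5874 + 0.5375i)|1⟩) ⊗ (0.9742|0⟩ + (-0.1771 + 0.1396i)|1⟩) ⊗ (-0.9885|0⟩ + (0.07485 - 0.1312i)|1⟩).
-0.5826|000⟩ + (0.04412 - 0.07733i)|001⟩ + (0.1059 - 0.08349i)|010⟩ + (0.003061 + 0.02038i)|011⟩ + (-0.5657 - 0.5176i)|100⟩ + (0.1115 - 0.03588i)|101⟩ + (0.177 + 0.01304i)|110⟩ + (-0.01513 + 0.02251i)|111⟩

amp(|b₁b₂…⟩) = product of the factor amplitudes for bits b₁, b₂, …; only kets whose every factor amplitude is nonzero survive.
|000⟩: (0.605)(0.9742)(-0.9885) = -0.5826
|001⟩: (0.605)(0.9742)(0.07485 - 0.1312i) = (0.04412 - 0.07733i)
|010⟩: (0.605)(-0.1771 + 0.1396i)(-0.9885) = (0.1059 - 0.08349i)
|011⟩: (0.605)(-0.1771 + 0.1396i)(0.07485 - 0.1312i) = (0.003061 + 0.02038i)
|100⟩: (0.5874 + 0.5375i)(0.9742)(-0.9885) = (-0.5657 - 0.5176i)
|101⟩: (0.5874 + 0.5375i)(0.9742)(0.07485 - 0.1312i) = (0.1115 - 0.03588i)
|110⟩: (0.5874 + 0.5375i)(-0.1771 + 0.1396i)(-0.9885) = (0.177 + 0.01304i)
|111⟩: (0.5874 + 0.5375i)(-0.1771 + 0.1396i)(0.07485 - 0.1312i) = (-0.01513 + 0.02251i)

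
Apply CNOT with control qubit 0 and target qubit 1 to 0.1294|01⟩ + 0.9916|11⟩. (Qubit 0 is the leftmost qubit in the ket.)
0.1294|01⟩ + 0.9916|10⟩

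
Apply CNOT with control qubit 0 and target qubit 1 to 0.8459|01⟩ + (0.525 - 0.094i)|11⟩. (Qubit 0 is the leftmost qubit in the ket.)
0.8459|01⟩ + (0.525 - 0.094i)|10⟩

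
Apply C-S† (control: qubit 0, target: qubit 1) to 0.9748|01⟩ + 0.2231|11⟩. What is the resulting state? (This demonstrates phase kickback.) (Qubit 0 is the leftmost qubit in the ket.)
0.9748|01⟩ - 0.2231i|11⟩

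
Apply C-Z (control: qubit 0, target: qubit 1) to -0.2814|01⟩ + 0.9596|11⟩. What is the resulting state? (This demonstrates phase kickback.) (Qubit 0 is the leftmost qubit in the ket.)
-0.2814|01⟩ - 0.9596|11⟩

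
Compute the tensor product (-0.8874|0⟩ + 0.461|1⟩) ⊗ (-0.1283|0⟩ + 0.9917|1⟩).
0.1139|00⟩ - 0.88|01⟩ - 0.05915|10⟩ + 0.4572|11⟩

amp(|b₁b₂…⟩) = product of the factor amplitudes for bits b₁, b₂, …; only kets whose every factor amplitude is nonzero survive.
|00⟩: (-0.8874)(-0.1283) = 0.1139
|01⟩: (-0.8874)(0.9917) = -0.88
|10⟩: (0.461)(-0.1283) = -0.05915
|11⟩: (0.461)(0.9917) = 0.4572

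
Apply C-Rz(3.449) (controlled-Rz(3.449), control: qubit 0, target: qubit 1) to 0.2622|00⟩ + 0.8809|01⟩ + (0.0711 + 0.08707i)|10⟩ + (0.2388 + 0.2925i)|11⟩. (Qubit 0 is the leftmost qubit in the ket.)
0.2622|00⟩ + 0.8809|01⟩ + (0.07516 - 0.08359i)|10⟩ + (-0.3256 + 0.1912i)|11⟩

C-Rz(3.449) leaves the control-|0⟩ kets |00⟩, |01⟩ unchanged and applies Rz(3.449) to qubit 1 on the control-|1⟩ pair (|10⟩, |11⟩).
Rz(3.449) = [[e^(−iθ/2), 0], [0, e^(iθ/2)]] with e^(±iθ/2) = cos(θ/2) ± i·sin(θ/2); θ = 3.449, cos(θ/2) ≈ -0.153099, sin(θ/2) ≈ 0.988211.
With a = amp(|10⟩) = (0.0711 + 0.08707i) and b = amp(|11⟩) = (0.2388 + 0.2925i):
new amp(|10⟩) = (-0.153099 - 0.988211i)·a = (0.07516 - 0.08359i)
new amp(|11⟩) = (-0.153099 + 0.988211i)·b = (-0.3256 + 0.1912i)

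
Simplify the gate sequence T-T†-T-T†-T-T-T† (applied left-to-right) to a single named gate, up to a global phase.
T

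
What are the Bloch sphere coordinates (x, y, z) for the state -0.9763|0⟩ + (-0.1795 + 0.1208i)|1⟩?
(0.3505, -0.2359, 0.9063)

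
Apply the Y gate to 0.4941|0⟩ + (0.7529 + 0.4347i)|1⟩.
(0.4347 - 0.7529i)|0⟩ + 0.4941i|1⟩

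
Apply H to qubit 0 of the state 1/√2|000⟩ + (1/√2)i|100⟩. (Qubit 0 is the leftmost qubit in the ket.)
(1/2 + (1/2)i)|000⟩ + (1/2 - (1/2)i)|100⟩

H on qubit 0 mixes each pair of kets that differ only in qubit 0: amplitudes (a, b) of (|…0…⟩, |…1…⟩) become ((a + b)/√2, (a − b)/√2). Kets absent from the input have amplitude 0.
(|000⟩, |100⟩): (a, b) = (1/√2, (1/√2)i) → ((1/2 + (1/2)i), (1/2 - (1/2)i))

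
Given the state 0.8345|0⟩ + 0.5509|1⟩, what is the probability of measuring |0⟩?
0.6964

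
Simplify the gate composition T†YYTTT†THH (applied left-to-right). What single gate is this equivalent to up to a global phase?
T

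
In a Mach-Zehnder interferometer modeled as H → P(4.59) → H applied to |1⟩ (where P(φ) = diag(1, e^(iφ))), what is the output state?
(0.561 + 0.4963i)|0⟩ + (0.439 - 0.4963i)|1⟩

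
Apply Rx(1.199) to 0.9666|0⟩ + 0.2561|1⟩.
(0.798 - 0.1445i)|0⟩ + (0.2114 - 0.5454i)|1⟩

Rx(1.199) = [[cos(θ/2), −i·sin(θ/2)], [−i·sin(θ/2), cos(θ/2)]]; θ = 1.199, cos(θ/2) ≈ 0.825618, sin(θ/2) ≈ 0.56423.
With a = amp(|0⟩) = 0.9666 and b = amp(|1⟩) = 0.2561:
new amp(|0⟩) = (0.825618)·a + (-0.56423i)·b = (0.798 - 0.1445i)
new amp(|1⟩) = (-0.56423i)·a + (0.825618)·b = (0.2114 - 0.5454i)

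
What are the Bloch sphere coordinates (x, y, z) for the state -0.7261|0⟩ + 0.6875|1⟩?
(-0.9984, 0, 0.05456)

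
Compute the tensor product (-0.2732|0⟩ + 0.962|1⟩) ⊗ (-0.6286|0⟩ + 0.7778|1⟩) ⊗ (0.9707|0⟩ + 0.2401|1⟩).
0.1667|000⟩ + 0.04123|001⟩ - 0.2063|010⟩ - 0.05102|011⟩ - 0.587|100⟩ - 0.1452|101⟩ + 0.7263|110⟩ + 0.1797|111⟩

amp(|b₁b₂…⟩) = product of the factor amplitudes for bits b₁, b₂, …; only kets whose every factor amplitude is nonzero survive.
|000⟩: (-0.2732)(-0.6286)(0.9707) = 0.1667
|001⟩: (-0.2732)(-0.6286)(0.2401) = 0.04123
|010⟩: (-0.2732)(0.7778)(0.9707) = -0.2063
|011⟩: (-0.2732)(0.7778)(0.2401) = -0.05102
|100⟩: (0.962)(-0.6286)(0.9707) = -0.587
|101⟩: (0.962)(-0.6286)(0.2401) = -0.1452
|110⟩: (0.962)(0.7778)(0.9707) = 0.7263
|111⟩: (0.962)(0.7778)(0.2401) = 0.1797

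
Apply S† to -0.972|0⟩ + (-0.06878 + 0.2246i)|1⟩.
-0.972|0⟩ + (0.2246 + 0.06878i)|1⟩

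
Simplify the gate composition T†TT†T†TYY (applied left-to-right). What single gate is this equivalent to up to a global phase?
T†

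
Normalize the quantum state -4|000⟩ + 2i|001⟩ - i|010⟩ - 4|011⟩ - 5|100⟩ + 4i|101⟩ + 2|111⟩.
-0.4417|000⟩ + 0.2209i|001⟩ - 0.1104i|010⟩ - 0.4417|011⟩ - 0.5522|100⟩ + 0.4417i|101⟩ + 0.2209|111⟩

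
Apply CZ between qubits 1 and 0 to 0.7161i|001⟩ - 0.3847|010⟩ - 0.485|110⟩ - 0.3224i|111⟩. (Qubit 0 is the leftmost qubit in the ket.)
0.7161i|001⟩ - 0.3847|010⟩ + 0.485|110⟩ + 0.3224i|111⟩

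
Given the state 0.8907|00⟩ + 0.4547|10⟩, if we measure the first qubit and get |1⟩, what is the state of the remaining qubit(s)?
|0⟩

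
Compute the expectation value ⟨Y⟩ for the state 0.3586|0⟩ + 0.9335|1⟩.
0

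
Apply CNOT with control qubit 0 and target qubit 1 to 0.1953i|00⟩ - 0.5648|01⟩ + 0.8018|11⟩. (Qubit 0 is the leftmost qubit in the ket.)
0.1953i|00⟩ - 0.5648|01⟩ + 0.8018|10⟩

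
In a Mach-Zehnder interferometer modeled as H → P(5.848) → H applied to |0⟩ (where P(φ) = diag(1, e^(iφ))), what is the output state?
(0.9534 - 0.2108i)|0⟩ + (0.0466 + 0.2108i)|1⟩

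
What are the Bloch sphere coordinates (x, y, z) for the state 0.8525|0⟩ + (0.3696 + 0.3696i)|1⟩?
(0.6302, 0.6302, 0.4535)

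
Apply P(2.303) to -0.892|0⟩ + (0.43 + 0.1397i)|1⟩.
-0.892|0⟩ + (-0.3914 + 0.2264i)|1⟩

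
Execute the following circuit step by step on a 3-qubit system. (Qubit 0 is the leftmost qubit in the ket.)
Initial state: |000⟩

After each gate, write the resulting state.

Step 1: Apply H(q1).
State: 1/√2|000⟩ + 1/√2|010⟩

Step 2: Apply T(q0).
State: 1/√2|000⟩ + 1/√2|010⟩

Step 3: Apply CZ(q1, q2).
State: 1/√2|000⟩ + 1/√2|010⟩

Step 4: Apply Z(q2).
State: 1/√2|000⟩ + 1/√2|010⟩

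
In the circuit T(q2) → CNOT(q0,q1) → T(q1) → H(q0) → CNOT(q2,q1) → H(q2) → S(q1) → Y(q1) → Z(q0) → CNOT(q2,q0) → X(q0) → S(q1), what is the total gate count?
12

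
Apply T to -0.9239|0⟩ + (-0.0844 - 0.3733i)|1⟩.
-0.9239|0⟩ + (0.2043 - 0.3236i)|1⟩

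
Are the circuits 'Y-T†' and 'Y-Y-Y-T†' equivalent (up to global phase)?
Yes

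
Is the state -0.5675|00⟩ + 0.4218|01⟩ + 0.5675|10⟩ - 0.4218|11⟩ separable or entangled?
Separable

Writing the state as a|00⟩ + b|01⟩ + c|10⟩ + d|11⟩, it is a product state iff ad − bc = 0.
Here (a, b, c, d) = (-0.5675, 0.4218, 0.5675, -0.4218): ad − bc = (-0.5675)(-0.4218) − (0.4218)(0.5675) = 0, so the state is separable.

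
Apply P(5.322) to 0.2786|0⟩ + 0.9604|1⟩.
0.2786|0⟩ + (0.5499 - 0.7874i)|1⟩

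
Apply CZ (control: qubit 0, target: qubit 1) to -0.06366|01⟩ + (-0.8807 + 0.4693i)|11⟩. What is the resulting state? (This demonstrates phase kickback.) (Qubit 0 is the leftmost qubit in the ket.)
-0.06366|01⟩ + (0.8807 - 0.4693i)|11⟩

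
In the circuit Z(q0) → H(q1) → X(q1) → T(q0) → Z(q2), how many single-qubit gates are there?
5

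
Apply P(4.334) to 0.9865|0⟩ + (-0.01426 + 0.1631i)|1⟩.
0.9865|0⟩ + (0.1568 - 0.047i)|1⟩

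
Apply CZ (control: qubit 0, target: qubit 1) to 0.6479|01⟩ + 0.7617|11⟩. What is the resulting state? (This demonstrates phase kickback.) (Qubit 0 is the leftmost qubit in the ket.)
0.6479|01⟩ - 0.7617|11⟩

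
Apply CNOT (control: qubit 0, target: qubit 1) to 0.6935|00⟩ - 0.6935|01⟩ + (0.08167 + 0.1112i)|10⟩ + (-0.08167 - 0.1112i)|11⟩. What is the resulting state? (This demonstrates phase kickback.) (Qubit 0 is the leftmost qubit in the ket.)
0.6935|00⟩ - 0.6935|01⟩ + (-0.08167 - 0.1112i)|10⟩ + (0.08167 + 0.1112i)|11⟩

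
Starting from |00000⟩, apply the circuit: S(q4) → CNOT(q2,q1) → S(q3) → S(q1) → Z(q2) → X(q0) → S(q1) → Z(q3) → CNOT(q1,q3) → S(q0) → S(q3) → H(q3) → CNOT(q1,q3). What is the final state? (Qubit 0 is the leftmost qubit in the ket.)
(1/√2)i|10000⟩ + (1/√2)i|10010⟩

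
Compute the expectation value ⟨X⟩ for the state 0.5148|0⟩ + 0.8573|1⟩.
0.8827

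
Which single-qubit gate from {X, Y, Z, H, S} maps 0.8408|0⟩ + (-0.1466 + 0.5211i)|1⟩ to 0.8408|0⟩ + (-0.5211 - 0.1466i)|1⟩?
S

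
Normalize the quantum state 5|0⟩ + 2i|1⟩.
0.9285|0⟩ + 0.3714i|1⟩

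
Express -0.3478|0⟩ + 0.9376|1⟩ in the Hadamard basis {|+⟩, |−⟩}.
0.4171|+⟩ - 0.9089|−⟩

With |ψ⟩ = α|0⟩ + β|1⟩, the Hadamard-basis coefficients are ⟨+|ψ⟩ = (α + β)/√2 and ⟨−|ψ⟩ = (α − β)/√2.
Here α = -0.3478, β = 0.9376: (α + β)/√2 = 0.4171, (α − β)/√2 = -0.9089.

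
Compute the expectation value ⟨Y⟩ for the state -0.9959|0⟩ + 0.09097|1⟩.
0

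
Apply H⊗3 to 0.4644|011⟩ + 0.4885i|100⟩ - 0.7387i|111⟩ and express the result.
(0.1642 - 0.08846i)|000⟩ + (-0.1642 + 0.4339i)|001⟩ + (-0.1642 + 0.4339i)|010⟩ + (0.1642 - 0.08846i)|011⟩ + (0.1642 + 0.08846i)|100⟩ + (-0.1642 - 0.4339i)|101⟩ + (-0.1642 - 0.4339i)|110⟩ + (0.1642 + 0.08846i)|111⟩

H⊗3 gives amp(|y⟩) = (1/2√2) Σ_x (−1)^(x·y) amp(|x⟩), where x·y is the number of positions in which both x and y have a 1.
|000⟩: (0.4644 + 0.4885i - 0.7387i)/(2√2) = (0.1642 - 0.08846i)
|001⟩: (-0.4644 + 0.4885i + 0.7387i)/(2√2) = (-0.1642 + 0.4339i)
|010⟩: (-0.4644 + 0.4885i + 0.7387i)/(2√2) = (-0.1642 + 0.4339i)
|011⟩: (0.4644 + 0.4885i - 0.7387i)/(2√2) = (0.1642 - 0.08846i)
|100⟩: (0.4644 - 0.4885i + 0.7387i)/(2√2) = (0.1642 + 0.08846i)
|101⟩: (-0.4644 - 0.4885i - 0.7387i)/(2√2) = (-0.1642 - 0.4339i)
|110⟩: (-0.4644 - 0.4885i - 0.7387i)/(2√2) = (-0.1642 - 0.4339i)
|111⟩: (0.4644 - 0.4885i + 0.7387i)/(2√2) = (0.1642 + 0.08846i)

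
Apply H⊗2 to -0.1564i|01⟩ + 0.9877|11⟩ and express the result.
(0.4939 - 0.0782i)|00⟩ + (-0.4939 + 0.0782i)|01⟩ + (-0.4939 - 0.0782i)|10⟩ + (0.4939 + 0.0782i)|11⟩

H⊗2 gives amp(|y⟩) = (1/2) Σ_x (−1)^(x·y) amp(|x⟩), where x·y is the number of positions in which both x and y have a 1.
|00⟩: (-0.1564i + 0.9877)/2 = (0.4939 - 0.0782i)
|01⟩: (0.1564i - 0.9877)/2 = (-0.4939 + 0.0782i)
|10⟩: (-0.1564i - 0.9877)/2 = (-0.4939 - 0.0782i)
|11⟩: (0.1564i + 0.9877)/2 = (0.4939 + 0.0782i)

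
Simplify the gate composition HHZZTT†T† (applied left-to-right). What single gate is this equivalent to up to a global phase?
T†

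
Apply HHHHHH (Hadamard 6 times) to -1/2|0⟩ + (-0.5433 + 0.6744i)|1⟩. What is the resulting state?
-1/2|0⟩ + (-0.5433 + 0.6744i)|1⟩

H² = I, so an even number of Hadamards cancels: H^6 = I and the state is unchanged.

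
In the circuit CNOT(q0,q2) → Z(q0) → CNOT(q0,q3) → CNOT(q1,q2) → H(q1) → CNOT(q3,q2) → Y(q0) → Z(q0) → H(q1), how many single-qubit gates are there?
5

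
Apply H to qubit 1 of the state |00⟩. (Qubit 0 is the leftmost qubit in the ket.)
1/√2|00⟩ + 1/√2|01⟩

H on qubit 1 mixes each pair of kets that differ only in qubit 1: amplitudes (a, b) of (|…0…⟩, |…1…⟩) become ((a + b)/√2, (a − b)/√2). Kets absent from the input have amplitude 0.
(|00⟩, |01⟩): (a, b) = (1, 0) → (1/√2, 1/√2)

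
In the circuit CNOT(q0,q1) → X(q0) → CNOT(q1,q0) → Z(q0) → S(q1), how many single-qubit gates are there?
3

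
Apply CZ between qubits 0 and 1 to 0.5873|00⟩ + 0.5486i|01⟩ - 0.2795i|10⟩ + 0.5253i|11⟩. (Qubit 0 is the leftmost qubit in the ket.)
0.5873|00⟩ + 0.5486i|01⟩ - 0.2795i|10⟩ - 0.5253i|11⟩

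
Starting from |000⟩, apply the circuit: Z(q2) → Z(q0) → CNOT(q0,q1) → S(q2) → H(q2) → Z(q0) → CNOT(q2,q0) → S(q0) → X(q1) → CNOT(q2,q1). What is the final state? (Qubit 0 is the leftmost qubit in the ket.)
1/√2|010⟩ + (1/√2)i|101⟩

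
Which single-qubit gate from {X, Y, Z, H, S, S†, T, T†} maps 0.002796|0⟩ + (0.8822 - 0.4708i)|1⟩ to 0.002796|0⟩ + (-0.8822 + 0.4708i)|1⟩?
Z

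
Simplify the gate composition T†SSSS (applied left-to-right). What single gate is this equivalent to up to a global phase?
T†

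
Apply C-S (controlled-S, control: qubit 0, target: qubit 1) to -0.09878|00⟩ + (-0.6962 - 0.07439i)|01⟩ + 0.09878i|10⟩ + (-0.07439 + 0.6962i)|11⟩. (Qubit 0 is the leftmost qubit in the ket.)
-0.09878|00⟩ + (-0.6962 - 0.07439i)|01⟩ + 0.09878i|10⟩ + (-0.6962 - 0.07439i)|11⟩

C-S leaves the control-|0⟩ kets |00⟩, |01⟩ unchanged and applies S to qubit 1 on the control-|1⟩ pair (|10⟩, |11⟩).
S = [[1, 0], [0, i]].
With a = amp(|10⟩) = 0.09878i and b = amp(|11⟩) = (-0.07439 + 0.6962i):
new amp(|10⟩) = (1)·a = 0.09878i
new amp(|11⟩) = (i)·b = (-0.6962 - 0.07439i)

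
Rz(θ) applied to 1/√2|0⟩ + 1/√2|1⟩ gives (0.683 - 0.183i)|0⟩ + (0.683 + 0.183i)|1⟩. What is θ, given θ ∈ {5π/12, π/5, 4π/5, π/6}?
π/6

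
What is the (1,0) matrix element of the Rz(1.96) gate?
0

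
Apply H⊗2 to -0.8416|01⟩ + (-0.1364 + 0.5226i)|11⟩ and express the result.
(-0.489 + 0.2613i)|00⟩ + (0.489 - 0.2613i)|01⟩ + (-0.3526 - 0.2613i)|10⟩ + (0.3526 + 0.2613i)|11⟩

H⊗2 gives amp(|y⟩) = (1/2) Σ_x (−1)^(x·y) amp(|x⟩), where x·y is the number of positions in which both x and y have a 1.
|00⟩: (-0.8416 + (-0.1364 + 0.5226i))/2 = (-0.489 + 0.2613i)
|01⟩: (0.8416 - (-0.1364 + 0.5226i))/2 = (0.489 - 0.2613i)
|10⟩: (-0.8416 - (-0.1364 + 0.5226i))/2 = (-0.3526 - 0.2613i)
|11⟩: (0.8416 + (-0.1364 + 0.5226i))/2 = (0.3526 + 0.2613i)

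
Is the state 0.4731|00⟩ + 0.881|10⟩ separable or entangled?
Separable

Writing the state as a|00⟩ + b|01⟩ + c|10⟩ + d|11⟩, it is a product state iff ad − bc = 0.
Here (a, b, c, d) = (0.4731, 0, 0.881, 0): ad − bc = (0.4731)(0) − (0)(0.881) = 0, so the state is separable.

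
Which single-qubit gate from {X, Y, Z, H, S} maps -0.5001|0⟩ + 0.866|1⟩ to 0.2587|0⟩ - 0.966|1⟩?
H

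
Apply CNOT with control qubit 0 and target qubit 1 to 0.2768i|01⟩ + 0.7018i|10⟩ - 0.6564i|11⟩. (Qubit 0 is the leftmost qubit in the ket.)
0.2768i|01⟩ - 0.6564i|10⟩ + 0.7018i|11⟩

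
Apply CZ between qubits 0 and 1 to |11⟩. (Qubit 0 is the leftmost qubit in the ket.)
-|11⟩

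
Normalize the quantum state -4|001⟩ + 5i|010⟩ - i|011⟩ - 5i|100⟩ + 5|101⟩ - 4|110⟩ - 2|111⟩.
-1/√7|001⟩ + 0.4725i|010⟩ - 0.09449i|011⟩ - 0.4725i|100⟩ + 0.4725|101⟩ - 1/√7|110⟩ - 0.189|111⟩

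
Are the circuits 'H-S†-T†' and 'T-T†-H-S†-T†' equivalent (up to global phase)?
Yes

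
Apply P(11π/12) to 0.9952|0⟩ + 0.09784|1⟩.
0.9952|0⟩ + (-0.09451 + 0.02532i)|1⟩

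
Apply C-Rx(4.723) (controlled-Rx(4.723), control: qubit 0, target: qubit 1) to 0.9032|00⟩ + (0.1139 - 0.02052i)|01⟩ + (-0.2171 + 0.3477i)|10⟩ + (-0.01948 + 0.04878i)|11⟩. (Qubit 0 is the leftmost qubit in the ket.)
0.9032|00⟩ + (0.1139 - 0.02052i)|01⟩ + (0.1886 - 0.2335i)|10⟩ + (0.2584 + 0.118i)|11⟩

C-Rx(4.723) leaves the control-|0⟩ kets |00⟩, |01⟩ unchanged and applies Rx(4.723) to qubit 1 on the control-|1⟩ pair (|10⟩, |11⟩).
Rx(4.723) = [[cos(θ/2), −i·sin(θ/2)], [−i·sin(θ/2), cos(θ/2)]]; θ = 4.723, cos(θ/2) ≈ -0.710848, sin(θ/2) ≈ 0.703345.
With a = amp(|10⟩) = (-0.2171 + 0.3477i) and b = amp(|11⟩) = (-0.01948 + 0.04878i):
new amp(|10⟩) = (-0.710848)·a + (-0.703345i)·b = (0.1886 - 0.2335i)
new amp(|11⟩) = (-0.703345i)·a + (-0.710848)·b = (0.2584 + 0.118i)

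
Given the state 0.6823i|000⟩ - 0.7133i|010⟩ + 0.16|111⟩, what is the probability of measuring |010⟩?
0.5088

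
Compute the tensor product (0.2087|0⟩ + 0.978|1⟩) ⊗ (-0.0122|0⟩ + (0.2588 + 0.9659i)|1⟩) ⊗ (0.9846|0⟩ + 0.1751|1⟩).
-0.002507|000⟩ - 0.0004458|001⟩ + (0.05318 + 0.1985i)|010⟩ + (0.009457 + 0.0353i)|011⟩ - 0.01175|100⟩ - 0.002089|101⟩ + (0.2492 + 0.9301i)|110⟩ + (0.04432 + 0.1654i)|111⟩

amp(|b₁b₂…⟩) = product of the factor amplitudes for bits b₁, b₂, …; only kets whose every factor amplitude is nonzero survive.
|000⟩: (0.2087)(-0.0122)(0.9846) = -0.002507
|001⟩: (0.2087)(-0.0122)(0.1751) = -0.0004458
|010⟩: (0.2087)(0.2588 + 0.9659i)(0.9846) = (0.05318 + 0.1985i)
|011⟩: (0.2087)(0.2588 + 0.9659i)(0.1751) = (0.009457 + 0.0353i)
|100⟩: (0.978)(-0.0122)(0.9846) = -0.01175
|101⟩: (0.978)(-0.0122)(0.1751) = -0.002089
|110⟩: (0.978)(0.2588 + 0.9659i)(0.9846) = (0.2492 + 0.9301i)
|111⟩: (0.978)(0.2588 + 0.9659i)(0.1751) = (0.04432 + 0.1654i)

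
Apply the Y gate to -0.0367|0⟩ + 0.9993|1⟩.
-0.9993i|0⟩ - 0.0367i|1⟩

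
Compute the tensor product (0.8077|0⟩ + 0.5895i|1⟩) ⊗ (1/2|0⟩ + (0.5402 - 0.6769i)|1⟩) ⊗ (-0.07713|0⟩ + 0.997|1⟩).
-0.03115|000⟩ + 0.4026|001⟩ + (-0.03365 + 0.04217i)|010⟩ + (0.435 - 0.5451i)|011⟩ - 0.02273i|100⟩ + 0.2939i|101⟩ + (-0.03078 - 0.02456i)|110⟩ + (0.3978 + 0.3175i)|111⟩

amp(|b₁b₂…⟩) = product of the factor amplitudes for bits b₁, b₂, …; only kets whose every factor amplitude is nonzero survive.
|000⟩: (0.8077)(1/2)(-0.07713) = -0.03115
|001⟩: (0.8077)(1/2)(0.997) = 0.4026
|010⟩: (0.8077)(0.5402 - 0.6769i)(-0.07713) = (-0.03365 + 0.04217i)
|011⟩: (0.8077)(0.5402 - 0.6769i)(0.997) = (0.435 - 0.5451i)
|100⟩: (0.5895i)(1/2)(-0.07713) = -0.02273i
|101⟩: (0.5895i)(1/2)(0.997) = 0.2939i
|110⟩: (0.5895i)(0.5402 - 0.6769i)(-0.07713) = (-0.03078 - 0.02456i)
|111⟩: (0.5895i)(0.5402 - 0.6769i)(0.997) = (0.3978 + 0.3175i)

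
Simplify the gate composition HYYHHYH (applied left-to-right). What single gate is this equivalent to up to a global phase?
Y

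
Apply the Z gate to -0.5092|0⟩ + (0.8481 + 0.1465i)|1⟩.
-0.5092|0⟩ + (-0.8481 - 0.1465i)|1⟩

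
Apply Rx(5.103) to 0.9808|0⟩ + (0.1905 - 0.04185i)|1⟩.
(-0.8382 - 0.106i)|0⟩ + (-0.1583 - 0.511i)|1⟩

Rx(5.103) = [[cos(θ/2), −i·sin(θ/2)], [−i·sin(θ/2), cos(θ/2)]]; θ = 5.103, cos(θ/2) ≈ -0.830889, sin(θ/2) ≈ 0.556438.
With a = amp(|0⟩) = 0.9808 and b = amp(|1⟩) = (0.1905 - 0.04185i):
new amp(|0⟩) = (-0.830889)·a + (-0.556438i)·b = (-0.8382 - 0.106i)
new amp(|1⟩) = (-0.556438i)·a + (-0.830889)·b = (-0.1583 - 0.511i)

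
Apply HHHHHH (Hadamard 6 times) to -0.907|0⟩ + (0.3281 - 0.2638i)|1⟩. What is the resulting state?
-0.907|0⟩ + (0.3281 - 0.2638i)|1⟩

H² = I, so an even number of Hadamards cancels: H^6 = I and the state is unchanged.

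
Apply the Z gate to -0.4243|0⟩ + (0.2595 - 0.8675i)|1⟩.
-0.4243|0⟩ + (-0.2595 + 0.8675i)|1⟩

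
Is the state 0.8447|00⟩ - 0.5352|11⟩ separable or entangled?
Entangled

Writing the state as a|00⟩ + b|01⟩ + c|10⟩ + d|11⟩, it is a product state iff ad − bc = 0.
Here (a, b, c, d) = (0.8447, 0, 0, -0.5352): ad − bc = (0.8447)(-0.5352) − (0)(0) = -0.4521 ≠ 0, so the state is entangled.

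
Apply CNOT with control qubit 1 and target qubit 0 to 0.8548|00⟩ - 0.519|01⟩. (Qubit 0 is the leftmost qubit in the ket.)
0.8548|00⟩ - 0.519|11⟩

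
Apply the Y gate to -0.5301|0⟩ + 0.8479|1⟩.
-0.8479i|0⟩ - 0.5301i|1⟩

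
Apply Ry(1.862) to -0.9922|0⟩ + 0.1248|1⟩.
-0.6925|0⟩ - 0.7215|1⟩

Ry(1.862) = [[cos(θ/2), −sin(θ/2)], [sin(θ/2), cos(θ/2)]]; θ = 1.862, cos(θ/2) ≈ 0.597032, sin(θ/2) ≈ 0.802217.
With a = amp(|0⟩) = -0.9922 and b = amp(|1⟩) = 0.1248:
new amp(|0⟩) = (0.597032)·a + (-0.802217)·b = -0.6925
new amp(|1⟩) = (0.802217)·a + (0.597032)·b = -0.7215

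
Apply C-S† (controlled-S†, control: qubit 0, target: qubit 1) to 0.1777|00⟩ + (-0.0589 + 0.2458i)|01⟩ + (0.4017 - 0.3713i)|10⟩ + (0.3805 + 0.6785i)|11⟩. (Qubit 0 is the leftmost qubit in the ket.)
0.1777|00⟩ + (-0.0589 + 0.2458i)|01⟩ + (0.4017 - 0.3713i)|10⟩ + (0.6785 - 0.3805i)|11⟩

C-S† leaves the control-|0⟩ kets |00⟩, |01⟩ unchanged and applies S† to qubit 1 on the control-|1⟩ pair (|10⟩, |11⟩).
S† = [[1, 0], [0, -i]].
With a = amp(|10⟩) = (0.4017 - 0.3713i) and b = amp(|11⟩) = (0.3805 + 0.6785i):
new amp(|10⟩) = (1)·a = (0.4017 - 0.3713i)
new amp(|11⟩) = (-i)·b = (0.6785 - 0.3805i)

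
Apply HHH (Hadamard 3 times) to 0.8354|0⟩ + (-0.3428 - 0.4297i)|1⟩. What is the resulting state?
(0.3483 - 0.3038i)|0⟩ + (0.8331 + 0.3038i)|1⟩

H² = I, so H^3 = H: a single Hadamard. With (a, b) = (0.8354, (-0.3428 - 0.4297i)), H gives ((a + b)/√2, (a − b)/√2) = ((0.3483 - 0.3038i), (0.8331 + 0.3038i)).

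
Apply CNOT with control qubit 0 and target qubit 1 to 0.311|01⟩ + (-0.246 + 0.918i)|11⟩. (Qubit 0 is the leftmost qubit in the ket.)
0.311|01⟩ + (-0.246 + 0.918i)|10⟩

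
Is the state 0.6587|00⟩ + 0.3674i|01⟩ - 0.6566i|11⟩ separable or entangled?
Entangled

Writing the state as a|00⟩ + b|01⟩ + c|10⟩ + d|11⟩, it is a product state iff ad − bc = 0.
Here (a, b, c, d) = (0.6587, 0.3674i, 0, -0.6566i): ad − bc = (0.6587)(-0.6566i) − (0.3674i)(0) = -0.4325i ≠ 0, so the state is entangled.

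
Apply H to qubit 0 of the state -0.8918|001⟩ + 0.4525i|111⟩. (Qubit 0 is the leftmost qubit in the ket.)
-0.6306|001⟩ + 0.32i|011⟩ - 0.6306|101⟩ - 0.32i|111⟩

H on qubit 0 mixes each pair of kets that differ only in qubit 0: amplitudes (a, b) of (|…0…⟩, |…1…⟩) become ((a + b)/√2, (a − b)/√2). Kets absent from the input have amplitude 0.
(|001⟩, |101⟩): (a, b) = (-0.8918, 0) → (-0.6306, -0.6306)
(|011⟩, |111⟩): (a, b) = (0, 0.4525i) → (0.32i, -0.32i)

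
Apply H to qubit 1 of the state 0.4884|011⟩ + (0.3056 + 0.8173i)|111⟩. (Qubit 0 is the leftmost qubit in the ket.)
0.3454|001⟩ - 0.3454|011⟩ + (0.2161 + 0.5779i)|101⟩ + (-0.2161 - 0.5779i)|111⟩

H on qubit 1 mixes each pair of kets that differ only in qubit 1: amplitudes (a, b) of (|…0…⟩, |…1…⟩) become ((a + b)/√2, (a − b)/√2). Kets absent from the input have amplitude 0.
(|001⟩, |011⟩): (a, b) = (0, 0.4884) → (0.3454, -0.3454)
(|101⟩, |111⟩): (a, b) = (0, (0.3056 + 0.8173i)) → ((0.2161 + 0.5779i), (-0.2161 - 0.5779i))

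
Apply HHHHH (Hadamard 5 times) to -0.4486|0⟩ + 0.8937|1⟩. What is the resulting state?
0.3147|0⟩ - 0.9491|1⟩

H² = I, so H^5 = H: a single Hadamard. With (a, b) = (-0.4486, 0.8937), H gives ((a + b)/√2, (a − b)/√2) = (0.3147, -0.9491).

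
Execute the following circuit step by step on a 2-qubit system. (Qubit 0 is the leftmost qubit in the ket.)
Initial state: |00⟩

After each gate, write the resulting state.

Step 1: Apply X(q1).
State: |01⟩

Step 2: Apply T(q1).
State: (1/√2 + (1/√2)i)|01⟩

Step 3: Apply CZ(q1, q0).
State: (1/√2 + (1/√2)i)|01⟩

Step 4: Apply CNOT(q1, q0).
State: (1/√2 + (1/√2)i)|11⟩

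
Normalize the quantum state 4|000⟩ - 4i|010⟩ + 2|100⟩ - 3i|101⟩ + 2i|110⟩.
0.5714|000⟩ - 0.5714i|010⟩ + 0.2857|100⟩ - 0.4286i|101⟩ + 0.2857i|110⟩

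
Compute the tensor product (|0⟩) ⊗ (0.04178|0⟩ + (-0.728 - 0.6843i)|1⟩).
0.04178|00⟩ + (-0.728 - 0.6843i)|01⟩

amp(|b₁b₂…⟩) = product of the factor amplitudes for bits b₁, b₂, …; only kets whose every factor amplitude is nonzero survive.
|00⟩: (1)(0.04178) = 0.04178
|01⟩: (1)(-0.728 - 0.6843i) = (-0.728 - 0.6843i)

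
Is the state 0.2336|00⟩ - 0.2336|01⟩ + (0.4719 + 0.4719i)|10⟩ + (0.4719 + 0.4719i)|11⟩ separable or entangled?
Entangled

Writing the state as a|00⟩ + b|01⟩ + c|10⟩ + d|11⟩, it is a product state iff ad − bc = 0.
Here (a, b, c, d) = (0.2336, -0.2336, (0.4719 + 0.4719i), (0.4719 + 0.4719i)): ad − bc = (0.2336)(0.4719 + 0.4719i) − (-0.2336)(0.4719 + 0.4719i) = (0.2205 + 0.2205i) ≠ 0, so the state is entangled.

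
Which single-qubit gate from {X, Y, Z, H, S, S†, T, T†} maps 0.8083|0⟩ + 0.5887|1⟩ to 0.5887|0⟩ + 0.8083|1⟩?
X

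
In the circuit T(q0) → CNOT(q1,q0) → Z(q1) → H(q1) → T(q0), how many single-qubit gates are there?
4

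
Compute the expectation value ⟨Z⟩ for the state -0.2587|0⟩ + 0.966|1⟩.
-0.8662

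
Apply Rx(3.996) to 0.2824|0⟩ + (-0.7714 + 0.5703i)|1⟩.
(0.402 + 0.7021i)|0⟩ + (0.3196 - 0.4933i)|1⟩

Rx(3.996) = [[cos(θ/2), −i·sin(θ/2)], [−i·sin(θ/2), cos(θ/2)]]; θ = 3.996, cos(θ/2) ≈ -0.414327, sin(θ/2) ≈ 0.910128.
With a = amp(|0⟩) = 0.2824 and b = amp(|1⟩) = (-0.7714 + 0.5703i):
new amp(|0⟩) = (-0.414327)·a + (-0.910128i)·b = (0.402 + 0.7021i)
new amp(|1⟩) = (-0.910128i)·a + (-0.414327)·b = (0.3196 - 0.4933i)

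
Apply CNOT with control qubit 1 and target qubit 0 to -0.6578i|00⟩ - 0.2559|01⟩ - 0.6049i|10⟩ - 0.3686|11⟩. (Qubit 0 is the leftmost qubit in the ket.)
-0.6578i|00⟩ - 0.3686|01⟩ - 0.6049i|10⟩ - 0.2559|11⟩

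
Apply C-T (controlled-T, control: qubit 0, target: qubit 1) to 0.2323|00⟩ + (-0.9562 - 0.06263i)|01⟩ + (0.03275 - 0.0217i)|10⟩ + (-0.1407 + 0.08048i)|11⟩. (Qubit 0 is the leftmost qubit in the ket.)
0.2323|00⟩ + (-0.9562 - 0.06263i)|01⟩ + (0.03275 - 0.0217i)|10⟩ + (-0.1564 - 0.04258i)|11⟩

C-T leaves the control-|0⟩ kets |00⟩, |01⟩ unchanged and applies T to qubit 1 on the control-|1⟩ pair (|10⟩, |11⟩).
T = [[1, 0], [0, (1/√2 + (1/√2)i)]].
With a = amp(|10⟩) = (0.03275 - 0.0217i) and b = amp(|11⟩) = (-0.1407 + 0.08048i):
new amp(|10⟩) = (1)·a = (0.03275 - 0.0217i)
new amp(|11⟩) = (1/√2 + (1/√2)i)·b = (-0.1564 - 0.04258i)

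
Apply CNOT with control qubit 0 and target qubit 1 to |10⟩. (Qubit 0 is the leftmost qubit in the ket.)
|11⟩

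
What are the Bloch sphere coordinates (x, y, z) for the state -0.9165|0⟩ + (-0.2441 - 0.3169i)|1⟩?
(0.4474, 0.5809, 0.68)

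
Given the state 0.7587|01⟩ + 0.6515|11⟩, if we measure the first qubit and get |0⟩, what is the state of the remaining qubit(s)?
|1⟩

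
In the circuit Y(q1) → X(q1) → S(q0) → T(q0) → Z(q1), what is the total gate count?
5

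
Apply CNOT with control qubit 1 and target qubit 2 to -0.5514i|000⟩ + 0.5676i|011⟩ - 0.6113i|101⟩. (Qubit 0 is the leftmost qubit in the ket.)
-0.5514i|000⟩ + 0.5676i|010⟩ - 0.6113i|101⟩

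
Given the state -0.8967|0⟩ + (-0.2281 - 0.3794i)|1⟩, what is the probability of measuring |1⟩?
0.196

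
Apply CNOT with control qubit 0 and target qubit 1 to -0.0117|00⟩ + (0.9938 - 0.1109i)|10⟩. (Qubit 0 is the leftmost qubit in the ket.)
-0.0117|00⟩ + (0.9938 - 0.1109i)|11⟩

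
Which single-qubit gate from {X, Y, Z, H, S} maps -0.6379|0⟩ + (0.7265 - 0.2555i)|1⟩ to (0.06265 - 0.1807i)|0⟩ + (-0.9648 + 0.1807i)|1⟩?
H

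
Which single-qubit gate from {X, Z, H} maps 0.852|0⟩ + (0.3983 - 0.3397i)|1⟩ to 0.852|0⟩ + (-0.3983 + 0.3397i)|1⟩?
Z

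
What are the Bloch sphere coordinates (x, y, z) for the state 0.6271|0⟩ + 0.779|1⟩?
(0.977, 0, -0.2136)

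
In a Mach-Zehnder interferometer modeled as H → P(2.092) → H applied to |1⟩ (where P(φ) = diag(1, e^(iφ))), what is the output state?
(0.749 - 0.4336i)|0⟩ + (0.251 + 0.4336i)|1⟩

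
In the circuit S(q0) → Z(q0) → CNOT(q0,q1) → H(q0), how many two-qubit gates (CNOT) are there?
1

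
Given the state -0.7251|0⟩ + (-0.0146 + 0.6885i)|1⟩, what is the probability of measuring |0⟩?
0.5258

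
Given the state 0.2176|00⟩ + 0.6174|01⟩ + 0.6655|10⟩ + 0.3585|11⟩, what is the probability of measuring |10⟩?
0.4429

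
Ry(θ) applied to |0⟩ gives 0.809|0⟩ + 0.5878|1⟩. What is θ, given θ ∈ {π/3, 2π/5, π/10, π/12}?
2π/5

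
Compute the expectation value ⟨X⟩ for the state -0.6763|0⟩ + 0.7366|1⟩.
-0.9963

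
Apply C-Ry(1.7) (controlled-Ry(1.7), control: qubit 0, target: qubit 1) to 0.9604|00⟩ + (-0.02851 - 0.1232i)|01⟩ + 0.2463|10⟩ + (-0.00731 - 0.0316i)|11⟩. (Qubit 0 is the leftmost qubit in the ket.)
0.9604|00⟩ + (-0.02851 - 0.1232i)|01⟩ + (0.168 + 0.02374i)|10⟩ + (0.1802 - 0.02086i)|11⟩

C-Ry(1.7) leaves the control-|0⟩ kets |00⟩, |01⟩ unchanged and applies Ry(1.7) to qubit 1 on the control-|1⟩ pair (|10⟩, |11⟩).
Ry(1.7) = [[cos(θ/2), −sin(θ/2)], [sin(θ/2), cos(θ/2)]]; θ = 1.7, cos(θ/2) ≈ 0.659983, sin(θ/2) ≈ 0.75128.
With a = amp(|10⟩) = 0.2463 and b = amp(|11⟩) = (-0.00731 - 0.0316i):
new amp(|10⟩) = (0.659983)·a + (-0.75128)·b = (0.168 + 0.02374i)
new amp(|11⟩) = (0.75128)·a + (0.659983)·b = (0.1802 - 0.02086i)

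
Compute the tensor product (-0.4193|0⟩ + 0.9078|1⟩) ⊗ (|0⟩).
-0.4193|00⟩ + 0.9078|10⟩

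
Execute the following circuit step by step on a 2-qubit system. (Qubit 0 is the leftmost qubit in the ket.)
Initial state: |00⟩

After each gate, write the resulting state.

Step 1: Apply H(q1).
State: 1/√2|00⟩ + 1/√2|01⟩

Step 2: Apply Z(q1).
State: 1/√2|00⟩ - 1/√2|01⟩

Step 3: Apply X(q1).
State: -1/√2|00⟩ + 1/√2|01⟩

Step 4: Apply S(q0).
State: -1/√2|00⟩ + 1/√2|01⟩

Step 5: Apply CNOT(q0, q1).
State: -1/√2|00⟩ + 1/√2|01⟩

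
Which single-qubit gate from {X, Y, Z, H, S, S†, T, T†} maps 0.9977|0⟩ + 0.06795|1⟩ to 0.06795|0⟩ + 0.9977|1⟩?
X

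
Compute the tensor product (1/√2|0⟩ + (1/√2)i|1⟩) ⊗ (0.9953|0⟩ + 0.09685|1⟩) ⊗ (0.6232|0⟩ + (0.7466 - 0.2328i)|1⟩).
0.4386|000⟩ + (0.5254 - 0.1638i)|001⟩ + 0.04268|010⟩ + (0.05113 - 0.01594i)|011⟩ + 0.4386i|100⟩ + (0.1638 + 0.5254i)|101⟩ + 0.04268i|110⟩ + (0.01594 + 0.05113i)|111⟩

amp(|b₁b₂…⟩) = product of the factor amplitudes for bits b₁, b₂, …; only kets whose every factor amplitude is nonzero survive.
|000⟩: (1/√2)(0.9953)(0.6232) = 0.4386
|001⟩: (1/√2)(0.9953)(0.7466 - 0.2328i) = (0.5254 - 0.1638i)
|010⟩: (1/√2)(0.09685)(0.6232) = 0.04268
|011⟩: (1/√2)(0.09685)(0.7466 - 0.2328i) = (0.05113 - 0.01594i)
|100⟩: ((1/√2)i)(0.9953)(0.6232) = 0.4386i
|101⟩: ((1/√2)i)(0.9953)(0.7466 - 0.2328i) = (0.1638 + 0.5254i)
|110⟩: ((1/√2)i)(0.09685)(0.6232) = 0.04268i
|111⟩: ((1/√2)i)(0.09685)(0.7466 - 0.2328i) = (0.01594 + 0.05113i)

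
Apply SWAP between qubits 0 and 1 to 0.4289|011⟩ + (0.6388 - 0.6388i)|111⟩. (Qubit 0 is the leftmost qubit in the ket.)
0.4289|101⟩ + (0.6388 - 0.6388i)|111⟩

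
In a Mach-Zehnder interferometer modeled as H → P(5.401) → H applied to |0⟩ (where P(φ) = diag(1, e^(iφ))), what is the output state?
(0.8177 - 0.3861i)|0⟩ + (0.1823 + 0.3861i)|1⟩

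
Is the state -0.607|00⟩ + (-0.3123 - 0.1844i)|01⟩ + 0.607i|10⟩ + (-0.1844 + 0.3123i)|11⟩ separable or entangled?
Separable

Writing the state as a|00⟩ + b|01⟩ + c|10⟩ + d|11⟩, it is a product state iff ad − bc = 0.
Here (a, b, c, d) = (-0.607, (-0.3123 - 0.1844i), 0.607i, (-0.1844 + 0.3123i)): ad − bc = (-0.607)(-0.1844 + 0.3123i) − (-0.3123 - 0.1844i)(0.607i) = 0, so the state is separable.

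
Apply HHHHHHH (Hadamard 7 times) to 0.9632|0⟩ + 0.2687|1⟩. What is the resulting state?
0.8711|0⟩ + 0.4911|1⟩

H² = I, so H^7 = H: a single Hadamard. With (a, b) = (0.9632, 0.2687), H gives ((a + b)/√2, (a − b)/√2) = (0.8711, 0.4911).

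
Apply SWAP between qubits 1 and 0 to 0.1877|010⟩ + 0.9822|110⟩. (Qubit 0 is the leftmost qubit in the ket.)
0.1877|100⟩ + 0.9822|110⟩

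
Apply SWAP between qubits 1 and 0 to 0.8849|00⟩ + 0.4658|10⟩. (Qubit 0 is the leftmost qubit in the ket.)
0.8849|00⟩ + 0.4658|01⟩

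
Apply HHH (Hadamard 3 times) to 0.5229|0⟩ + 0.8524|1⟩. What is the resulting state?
0.9725|0⟩ - 0.233|1⟩

H² = I, so H^3 = H: a single Hadamard. With (a, b) = (0.5229, 0.8524), H gives ((a + b)/√2, (a − b)/√2) = (0.9725, -0.233).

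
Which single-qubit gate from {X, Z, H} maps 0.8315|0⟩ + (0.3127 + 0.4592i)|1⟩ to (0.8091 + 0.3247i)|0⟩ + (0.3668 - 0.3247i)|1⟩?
H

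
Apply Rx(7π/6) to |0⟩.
-0.2588|0⟩ - 0.9659i|1⟩

Rx(7π/6) = [[cos(θ/2), −i·sin(θ/2)], [−i·sin(θ/2), cos(θ/2)]]; θ = 7π/6, cos(θ/2) ≈ -0.258819, sin(θ/2) ≈ 0.965926.
With a = amp(|0⟩) = 1 and b = amp(|1⟩) = 0:
new amp(|0⟩) = (-0.258819)·a + (-0.965926i)·b = -0.2588
new amp(|1⟩) = (-0.965926i)·a + (-0.258819)·b = -0.9659i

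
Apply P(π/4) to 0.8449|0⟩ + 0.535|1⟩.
0.8449|0⟩ + (0.3783 + 0.3783i)|1⟩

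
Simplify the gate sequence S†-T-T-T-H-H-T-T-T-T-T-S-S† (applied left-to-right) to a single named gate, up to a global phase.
S†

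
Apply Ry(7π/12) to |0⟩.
0.6088|0⟩ + 0.7934|1⟩

Ry(7π/12) = [[cos(θ/2), −sin(θ/2)], [sin(θ/2), cos(θ/2)]]; θ = 7π/12, cos(θ/2) ≈ 0.608761, sin(θ/2) ≈ 0.793353.
With a = amp(|0⟩) = 1 and b = amp(|1⟩) = 0:
new amp(|0⟩) = (0.608761)·a + (-0.793353)·b = 0.6088
new amp(|1⟩) = (0.793353)·a + (0.608761)·b = 0.7934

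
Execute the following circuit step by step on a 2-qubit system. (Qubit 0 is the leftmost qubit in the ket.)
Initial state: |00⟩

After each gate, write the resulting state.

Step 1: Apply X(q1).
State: |01⟩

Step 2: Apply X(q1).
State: |00⟩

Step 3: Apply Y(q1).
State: i|01⟩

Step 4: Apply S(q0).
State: i|01⟩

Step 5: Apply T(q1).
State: (-1/√2 + (1/√2)i)|01⟩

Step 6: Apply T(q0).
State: (-1/√2 + (1/√2)i)|01⟩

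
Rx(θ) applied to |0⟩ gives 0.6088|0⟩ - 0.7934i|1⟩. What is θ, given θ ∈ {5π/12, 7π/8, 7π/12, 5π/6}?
7π/12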